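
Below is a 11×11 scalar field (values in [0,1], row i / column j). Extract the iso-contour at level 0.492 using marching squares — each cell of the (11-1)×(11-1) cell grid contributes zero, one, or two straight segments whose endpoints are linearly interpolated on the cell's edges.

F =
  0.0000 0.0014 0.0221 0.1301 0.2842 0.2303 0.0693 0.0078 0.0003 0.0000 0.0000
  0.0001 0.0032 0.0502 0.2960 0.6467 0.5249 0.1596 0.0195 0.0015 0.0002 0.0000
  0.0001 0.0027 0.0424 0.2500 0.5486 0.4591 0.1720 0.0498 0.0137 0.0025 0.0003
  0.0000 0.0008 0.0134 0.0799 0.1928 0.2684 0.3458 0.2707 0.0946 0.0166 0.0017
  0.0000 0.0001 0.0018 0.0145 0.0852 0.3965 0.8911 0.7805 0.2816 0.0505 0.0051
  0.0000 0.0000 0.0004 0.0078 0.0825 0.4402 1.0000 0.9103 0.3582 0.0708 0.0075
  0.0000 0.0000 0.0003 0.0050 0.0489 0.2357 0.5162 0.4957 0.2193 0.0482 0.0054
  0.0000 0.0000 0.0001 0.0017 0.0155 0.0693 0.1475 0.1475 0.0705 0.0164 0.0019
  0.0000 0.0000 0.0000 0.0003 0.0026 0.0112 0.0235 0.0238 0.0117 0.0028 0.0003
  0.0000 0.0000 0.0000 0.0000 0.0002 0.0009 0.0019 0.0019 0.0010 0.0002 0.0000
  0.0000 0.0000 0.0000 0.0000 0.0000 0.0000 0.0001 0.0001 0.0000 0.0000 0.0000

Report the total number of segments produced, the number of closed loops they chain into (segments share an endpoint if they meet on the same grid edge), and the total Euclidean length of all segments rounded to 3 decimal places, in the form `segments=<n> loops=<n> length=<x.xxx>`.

segments=18 loops=2 length=13.466

cell (0,3): code 0100 → (0.573,4.000)–(1.000,3.559)
cell (0,4): code 1100 → (0.888,5.000)–(0.573,4.000)
cell (0,5): code 1000 → (1.000,5.090)–(0.888,5.000)
cell (1,3): code 0110 → (1.000,3.559)–(2.000,3.810)
cell (1,4): code 1011 → (2.000,4.632)–(1.500,5.000)
cell (1,5): code 0001 → (1.500,5.000)–(1.000,5.090)
cell (2,3): code 0010 → (2.000,3.810)–(2.159,4.000)
cell (2,4): code 0001 → (2.159,4.000)–(2.000,4.632)
cell (3,5): code 0100 → (3.268,6.000)–(4.000,5.193)
cell (3,6): code 1100 → (3.434,7.000)–(3.268,6.000)
cell (3,7): code 1000 → (4.000,7.578)–(3.434,7.000)
cell (4,5): code 0110 → (4.000,5.193)–(5.000,5.093)
cell (4,7): code 1001 → (5.000,7.758)–(4.000,7.578)
cell (5,5): code 0110 → (5.000,5.093)–(6.000,5.914)
cell (5,7): code 1001 → (6.000,7.013)–(5.000,7.758)
cell (6,5): code 0010 → (6.000,5.914)–(6.066,6.000)
cell (6,6): code 0011 → (6.066,6.000)–(6.011,7.000)
cell (6,7): code 0001 → (6.011,7.000)–(6.000,7.013)
total: 18 segments, chained into 2 closed loop(s), length Σ = 13.465776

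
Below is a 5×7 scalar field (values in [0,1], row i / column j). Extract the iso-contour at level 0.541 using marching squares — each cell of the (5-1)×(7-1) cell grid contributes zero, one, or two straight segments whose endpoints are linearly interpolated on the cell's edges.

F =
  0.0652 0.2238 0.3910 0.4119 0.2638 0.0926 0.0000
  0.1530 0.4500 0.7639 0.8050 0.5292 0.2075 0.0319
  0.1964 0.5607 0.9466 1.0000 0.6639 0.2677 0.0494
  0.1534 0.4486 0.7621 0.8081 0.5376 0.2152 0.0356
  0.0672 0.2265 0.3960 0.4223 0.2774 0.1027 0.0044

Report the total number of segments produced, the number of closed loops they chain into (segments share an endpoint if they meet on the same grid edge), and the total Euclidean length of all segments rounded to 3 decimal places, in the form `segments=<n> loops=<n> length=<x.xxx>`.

segments=14 loops=1 length=10.468

cell (0,1): code 0100 → (0.402,2.000)–(1.000,1.290)
cell (0,2): code 1100 → (0.328,3.000)–(0.402,2.000)
cell (0,3): code 1000 → (1.000,3.957)–(0.328,3.000)
cell (1,0): code 0100 → (1.822,1.000)–(2.000,0.946)
cell (1,1): code 1110 → (1.000,1.290)–(1.822,1.000)
cell (1,3): code 1101 → (1.088,4.000)–(1.000,3.957)
cell (1,4): code 1000 → (2.000,4.310)–(1.088,4.000)
cell (2,0): code 0010 → (2.000,0.946)–(2.176,1.000)
cell (2,1): code 0111 → (2.176,1.000)–(3.000,1.295)
cell (2,3): code 1011 → (3.000,3.987)–(2.973,4.000)
cell (2,4): code 0001 → (2.973,4.000)–(2.000,4.310)
cell (3,1): code 0010 → (3.000,1.295)–(3.604,2.000)
cell (3,2): code 0011 → (3.604,2.000)–(3.692,3.000)
cell (3,3): code 0001 → (3.692,3.000)–(3.000,3.987)
total: 14 segments, chained into 1 closed loop(s), length Σ = 10.467707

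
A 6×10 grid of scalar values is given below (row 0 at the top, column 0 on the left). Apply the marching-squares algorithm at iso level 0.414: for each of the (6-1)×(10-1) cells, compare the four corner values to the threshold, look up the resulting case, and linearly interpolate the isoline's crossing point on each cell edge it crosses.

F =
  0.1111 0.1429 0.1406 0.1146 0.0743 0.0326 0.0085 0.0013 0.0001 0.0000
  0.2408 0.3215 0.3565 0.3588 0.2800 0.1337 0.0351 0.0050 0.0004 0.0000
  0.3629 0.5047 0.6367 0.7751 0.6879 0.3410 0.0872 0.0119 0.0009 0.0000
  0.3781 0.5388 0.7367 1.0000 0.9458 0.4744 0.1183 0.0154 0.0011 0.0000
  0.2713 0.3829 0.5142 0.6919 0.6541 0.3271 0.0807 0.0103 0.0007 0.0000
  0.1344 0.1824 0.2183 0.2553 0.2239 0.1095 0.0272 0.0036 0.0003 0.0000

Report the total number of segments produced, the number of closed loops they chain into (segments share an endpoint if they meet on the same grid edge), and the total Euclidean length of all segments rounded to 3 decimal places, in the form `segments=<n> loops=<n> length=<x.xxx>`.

segments=16 loops=1 length=13.310

cell (1,0): code 0100 → (1.505,1.000)–(2.000,0.360)
cell (1,1): code 1100 → (1.205,2.000)–(1.505,1.000)
cell (1,2): code 1100 → (1.133,3.000)–(1.205,2.000)
cell (1,3): code 1100 → (1.329,4.000)–(1.133,3.000)
cell (1,4): code 1000 → (2.000,4.790)–(1.329,4.000)
cell (2,0): code 0110 → (2.000,0.360)–(3.000,0.223)
cell (2,4): code 1101 → (2.547,5.000)–(2.000,4.790)
cell (2,5): code 1000 → (3.000,5.170)–(2.547,5.000)
cell (3,0): code 0010 → (3.000,0.223)–(3.801,1.000)
cell (3,1): code 0111 → (3.801,1.000)–(4.000,1.237)
cell (3,4): code 1011 → (4.000,4.734)–(3.410,5.000)
cell (3,5): code 0001 → (3.410,5.000)–(3.000,5.170)
cell (4,1): code 0010 → (4.000,1.237)–(4.339,2.000)
cell (4,2): code 0011 → (4.339,2.000)–(4.637,3.000)
cell (4,3): code 0011 → (4.637,3.000)–(4.558,4.000)
cell (4,4): code 0001 → (4.558,4.000)–(4.000,4.734)
total: 16 segments, chained into 1 closed loop(s), length Σ = 13.309515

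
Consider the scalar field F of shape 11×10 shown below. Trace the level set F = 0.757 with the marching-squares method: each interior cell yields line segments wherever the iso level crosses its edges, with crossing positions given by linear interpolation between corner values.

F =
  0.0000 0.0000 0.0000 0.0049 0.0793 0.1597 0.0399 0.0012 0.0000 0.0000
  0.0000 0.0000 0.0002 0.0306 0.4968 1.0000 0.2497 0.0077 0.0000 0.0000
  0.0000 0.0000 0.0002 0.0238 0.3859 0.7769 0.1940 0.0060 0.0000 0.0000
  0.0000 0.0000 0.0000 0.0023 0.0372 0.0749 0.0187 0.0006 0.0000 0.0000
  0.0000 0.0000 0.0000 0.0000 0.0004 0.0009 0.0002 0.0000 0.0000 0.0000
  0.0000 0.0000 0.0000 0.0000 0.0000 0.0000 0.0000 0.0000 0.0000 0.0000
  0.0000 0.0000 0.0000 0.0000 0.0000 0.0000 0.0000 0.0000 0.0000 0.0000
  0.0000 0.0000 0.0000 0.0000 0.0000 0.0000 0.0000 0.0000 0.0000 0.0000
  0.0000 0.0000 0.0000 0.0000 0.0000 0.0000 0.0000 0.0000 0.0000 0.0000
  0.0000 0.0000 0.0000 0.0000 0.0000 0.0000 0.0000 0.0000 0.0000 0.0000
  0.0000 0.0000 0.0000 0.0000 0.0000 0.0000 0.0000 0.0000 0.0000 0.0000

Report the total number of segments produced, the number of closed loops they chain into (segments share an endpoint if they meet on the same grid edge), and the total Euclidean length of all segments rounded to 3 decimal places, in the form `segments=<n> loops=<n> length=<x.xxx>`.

cell (0,4): code 0100 → (0.711,5.000)–(1.000,4.517)
cell (0,5): code 1000 → (1.000,5.324)–(0.711,5.000)
cell (1,4): code 0110 → (1.000,4.517)–(2.000,4.949)
cell (1,5): code 1001 → (2.000,5.034)–(1.000,5.324)
cell (2,4): code 0010 → (2.000,4.949)–(2.028,5.000)
cell (2,5): code 0001 → (2.028,5.000)–(2.000,5.034)
total: 6 segments, chained into 1 closed loop(s), length Σ = 3.230148

segments=6 loops=1 length=3.230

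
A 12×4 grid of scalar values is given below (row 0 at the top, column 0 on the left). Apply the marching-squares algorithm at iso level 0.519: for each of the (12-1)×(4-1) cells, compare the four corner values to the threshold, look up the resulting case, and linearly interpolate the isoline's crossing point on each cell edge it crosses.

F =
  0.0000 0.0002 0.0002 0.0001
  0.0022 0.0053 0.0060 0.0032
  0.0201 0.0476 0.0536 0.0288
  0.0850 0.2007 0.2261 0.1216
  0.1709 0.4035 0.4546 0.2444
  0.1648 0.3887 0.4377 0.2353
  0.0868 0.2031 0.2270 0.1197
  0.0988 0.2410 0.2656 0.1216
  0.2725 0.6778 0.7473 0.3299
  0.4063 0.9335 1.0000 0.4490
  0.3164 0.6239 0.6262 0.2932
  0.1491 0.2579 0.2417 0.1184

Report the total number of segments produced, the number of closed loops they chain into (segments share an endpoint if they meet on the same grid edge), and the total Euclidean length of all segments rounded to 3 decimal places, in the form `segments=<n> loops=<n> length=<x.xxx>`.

cell (7,0): code 0100 → (7.636,1.000)–(8.000,0.608)
cell (7,1): code 1100 → (7.526,2.000)–(7.636,1.000)
cell (7,2): code 1000 → (8.000,2.547)–(7.526,2.000)
cell (8,0): code 0110 → (8.000,0.608)–(9.000,0.214)
cell (8,2): code 1001 → (9.000,2.873)–(8.000,2.547)
cell (9,0): code 0110 → (9.000,0.214)–(10.000,0.659)
cell (9,2): code 1001 → (10.000,2.322)–(9.000,2.873)
cell (10,0): code 0010 → (10.000,0.659)–(10.287,1.000)
cell (10,1): code 0011 → (10.287,1.000)–(10.279,2.000)
cell (10,2): code 0001 → (10.279,2.000)–(10.000,2.322)
total: 10 segments, chained into 1 closed loop(s), length Σ = 8.498881

segments=10 loops=1 length=8.499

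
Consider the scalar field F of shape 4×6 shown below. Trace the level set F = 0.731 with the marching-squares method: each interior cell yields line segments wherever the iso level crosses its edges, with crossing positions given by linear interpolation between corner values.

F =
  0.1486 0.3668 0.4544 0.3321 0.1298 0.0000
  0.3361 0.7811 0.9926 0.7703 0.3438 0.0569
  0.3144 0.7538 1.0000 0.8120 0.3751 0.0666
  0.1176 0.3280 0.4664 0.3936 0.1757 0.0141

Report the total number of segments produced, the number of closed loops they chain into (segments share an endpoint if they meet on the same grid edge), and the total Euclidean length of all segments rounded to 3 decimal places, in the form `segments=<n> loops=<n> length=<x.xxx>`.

cell (0,0): code 0100 → (0.879,1.000)–(1.000,0.887)
cell (0,1): code 1100 → (0.514,2.000)–(0.879,1.000)
cell (0,2): code 1100 → (0.910,3.000)–(0.514,2.000)
cell (0,3): code 1000 → (1.000,3.092)–(0.910,3.000)
cell (1,0): code 0110 → (1.000,0.887)–(2.000,0.948)
cell (1,3): code 1001 → (2.000,3.185)–(1.000,3.092)
cell (2,0): code 0010 → (2.000,0.948)–(2.054,1.000)
cell (2,1): code 0011 → (2.054,1.000)–(2.504,2.000)
cell (2,2): code 0011 → (2.504,2.000)–(2.194,3.000)
cell (2,3): code 0001 → (2.194,3.000)–(2.000,3.185)
total: 10 segments, chained into 1 closed loop(s), length Σ = 6.926798

segments=10 loops=1 length=6.927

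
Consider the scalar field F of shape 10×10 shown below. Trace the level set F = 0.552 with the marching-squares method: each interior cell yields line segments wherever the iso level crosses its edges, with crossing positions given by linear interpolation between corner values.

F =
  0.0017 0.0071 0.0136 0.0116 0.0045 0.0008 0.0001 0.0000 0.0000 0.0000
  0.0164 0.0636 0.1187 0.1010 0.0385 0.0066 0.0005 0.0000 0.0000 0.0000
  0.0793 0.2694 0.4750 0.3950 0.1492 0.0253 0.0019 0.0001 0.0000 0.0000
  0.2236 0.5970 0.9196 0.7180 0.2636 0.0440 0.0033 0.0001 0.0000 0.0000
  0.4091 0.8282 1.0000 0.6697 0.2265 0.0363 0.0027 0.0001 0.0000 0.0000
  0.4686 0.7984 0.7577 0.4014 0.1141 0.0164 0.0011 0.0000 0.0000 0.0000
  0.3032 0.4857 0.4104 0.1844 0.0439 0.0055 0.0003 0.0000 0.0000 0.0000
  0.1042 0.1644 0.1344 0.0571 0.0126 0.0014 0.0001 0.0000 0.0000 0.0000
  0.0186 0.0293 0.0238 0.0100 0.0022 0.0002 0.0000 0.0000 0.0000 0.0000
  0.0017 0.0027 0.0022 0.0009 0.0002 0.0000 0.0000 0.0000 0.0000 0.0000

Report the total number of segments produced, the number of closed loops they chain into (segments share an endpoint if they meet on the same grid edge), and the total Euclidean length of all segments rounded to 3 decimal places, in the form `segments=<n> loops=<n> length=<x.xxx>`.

cell (2,0): code 0100 → (2.863,1.000)–(3.000,0.879)
cell (2,1): code 1100 → (2.173,2.000)–(2.863,1.000)
cell (2,2): code 1100 → (2.486,3.000)–(2.173,2.000)
cell (2,3): code 1000 → (3.000,3.365)–(2.486,3.000)
cell (3,0): code 0110 → (3.000,0.879)–(4.000,0.341)
cell (3,3): code 1001 → (4.000,3.266)–(3.000,3.365)
cell (4,0): code 0110 → (4.000,0.341)–(5.000,0.253)
cell (4,2): code 1011 → (5.000,2.577)–(4.439,3.000)
cell (4,3): code 0001 → (4.439,3.000)–(4.000,3.266)
cell (5,0): code 0010 → (5.000,0.253)–(5.788,1.000)
cell (5,1): code 0011 → (5.788,1.000)–(5.592,2.000)
cell (5,2): code 0001 → (5.592,2.000)–(5.000,2.577)
total: 12 segments, chained into 1 closed loop(s), length Σ = 10.367732

segments=12 loops=1 length=10.368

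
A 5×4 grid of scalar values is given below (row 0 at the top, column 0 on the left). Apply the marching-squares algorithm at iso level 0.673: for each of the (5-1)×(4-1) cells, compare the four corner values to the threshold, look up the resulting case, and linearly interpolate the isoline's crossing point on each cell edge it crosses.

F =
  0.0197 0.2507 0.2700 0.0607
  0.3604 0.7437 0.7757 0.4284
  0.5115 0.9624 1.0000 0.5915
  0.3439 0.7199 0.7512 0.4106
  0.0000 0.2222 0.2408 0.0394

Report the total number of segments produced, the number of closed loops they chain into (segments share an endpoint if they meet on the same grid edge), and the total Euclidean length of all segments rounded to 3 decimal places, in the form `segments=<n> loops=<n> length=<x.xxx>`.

cell (0,0): code 0100 → (0.857,1.000)–(1.000,0.816)
cell (0,1): code 1100 → (0.797,2.000)–(0.857,1.000)
cell (0,2): code 1000 → (1.000,2.296)–(0.797,2.000)
cell (1,0): code 0110 → (1.000,0.816)–(2.000,0.358)
cell (1,2): code 1001 → (2.000,2.800)–(1.000,2.296)
cell (2,0): code 0110 → (2.000,0.358)–(3.000,0.875)
cell (2,2): code 1001 → (3.000,2.230)–(2.000,2.800)
cell (3,0): code 0010 → (3.000,0.875)–(3.094,1.000)
cell (3,1): code 0011 → (3.094,1.000)–(3.153,2.000)
cell (3,2): code 0001 → (3.153,2.000)–(3.000,2.230)
total: 10 segments, chained into 1 closed loop(s), length Σ = 7.525320

segments=10 loops=1 length=7.525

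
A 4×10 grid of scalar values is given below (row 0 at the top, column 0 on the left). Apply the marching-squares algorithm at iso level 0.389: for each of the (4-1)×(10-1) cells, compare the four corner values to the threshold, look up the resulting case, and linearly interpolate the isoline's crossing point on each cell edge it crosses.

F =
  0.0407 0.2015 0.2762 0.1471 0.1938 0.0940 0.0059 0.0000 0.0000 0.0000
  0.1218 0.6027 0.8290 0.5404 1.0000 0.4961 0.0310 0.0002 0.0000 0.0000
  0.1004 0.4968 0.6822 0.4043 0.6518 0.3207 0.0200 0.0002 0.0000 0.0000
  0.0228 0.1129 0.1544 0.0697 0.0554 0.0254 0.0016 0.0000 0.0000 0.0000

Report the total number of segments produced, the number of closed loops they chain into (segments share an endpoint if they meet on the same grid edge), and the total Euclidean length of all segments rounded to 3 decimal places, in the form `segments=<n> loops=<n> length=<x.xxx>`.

segments=14 loops=1 length=11.984

cell (0,0): code 0100 → (0.467,1.000)–(1.000,0.556)
cell (0,1): code 1100 → (0.204,2.000)–(0.467,1.000)
cell (0,2): code 1100 → (0.615,3.000)–(0.204,2.000)
cell (0,3): code 1100 → (0.242,4.000)–(0.615,3.000)
cell (0,4): code 1100 → (0.734,5.000)–(0.242,4.000)
cell (0,5): code 1000 → (1.000,5.230)–(0.734,5.000)
cell (1,0): code 0110 → (1.000,0.556)–(2.000,0.728)
cell (1,4): code 1011 → (2.000,4.794)–(1.611,5.000)
cell (1,5): code 0001 → (1.611,5.000)–(1.000,5.230)
cell (2,0): code 0010 → (2.000,0.728)–(2.281,1.000)
cell (2,1): code 0011 → (2.281,1.000)–(2.556,2.000)
cell (2,2): code 0011 → (2.556,2.000)–(2.046,3.000)
cell (2,3): code 0011 → (2.046,3.000)–(2.441,4.000)
cell (2,4): code 0001 → (2.441,4.000)–(2.000,4.794)
total: 14 segments, chained into 1 closed loop(s), length Σ = 11.983941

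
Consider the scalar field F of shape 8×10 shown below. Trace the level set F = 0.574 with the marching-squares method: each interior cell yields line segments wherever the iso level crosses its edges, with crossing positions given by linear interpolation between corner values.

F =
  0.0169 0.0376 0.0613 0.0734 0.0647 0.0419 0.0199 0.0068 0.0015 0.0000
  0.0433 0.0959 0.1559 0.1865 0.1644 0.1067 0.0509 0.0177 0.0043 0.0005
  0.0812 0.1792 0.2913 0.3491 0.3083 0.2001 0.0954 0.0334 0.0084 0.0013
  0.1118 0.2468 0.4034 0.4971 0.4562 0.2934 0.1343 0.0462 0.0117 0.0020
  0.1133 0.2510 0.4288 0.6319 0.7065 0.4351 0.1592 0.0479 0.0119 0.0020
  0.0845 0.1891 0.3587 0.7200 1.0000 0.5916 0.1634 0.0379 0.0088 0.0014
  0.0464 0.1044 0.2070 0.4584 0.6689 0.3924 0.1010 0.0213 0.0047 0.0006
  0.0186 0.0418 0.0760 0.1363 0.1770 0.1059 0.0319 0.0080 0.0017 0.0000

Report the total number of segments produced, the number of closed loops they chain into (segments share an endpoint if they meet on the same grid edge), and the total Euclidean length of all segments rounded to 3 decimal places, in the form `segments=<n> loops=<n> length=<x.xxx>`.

segments=12 loops=1 length=7.891

cell (3,2): code 0100 → (3.570,3.000)–(4.000,2.715)
cell (3,3): code 1100 → (3.471,4.000)–(3.570,3.000)
cell (3,4): code 1000 → (4.000,4.488)–(3.471,4.000)
cell (4,2): code 0110 → (4.000,2.715)–(5.000,2.596)
cell (4,4): code 1101 → (4.888,5.000)–(4.000,4.488)
cell (4,5): code 1000 → (5.000,5.041)–(4.888,5.000)
cell (5,2): code 0010 → (5.000,2.596)–(5.558,3.000)
cell (5,3): code 0111 → (5.558,3.000)–(6.000,3.549)
cell (5,4): code 1011 → (6.000,4.343)–(5.088,5.000)
cell (5,5): code 0001 → (5.088,5.000)–(5.000,5.041)
cell (6,3): code 0010 → (6.000,3.549)–(6.193,4.000)
cell (6,4): code 0001 → (6.193,4.000)–(6.000,4.343)
total: 12 segments, chained into 1 closed loop(s), length Σ = 7.890997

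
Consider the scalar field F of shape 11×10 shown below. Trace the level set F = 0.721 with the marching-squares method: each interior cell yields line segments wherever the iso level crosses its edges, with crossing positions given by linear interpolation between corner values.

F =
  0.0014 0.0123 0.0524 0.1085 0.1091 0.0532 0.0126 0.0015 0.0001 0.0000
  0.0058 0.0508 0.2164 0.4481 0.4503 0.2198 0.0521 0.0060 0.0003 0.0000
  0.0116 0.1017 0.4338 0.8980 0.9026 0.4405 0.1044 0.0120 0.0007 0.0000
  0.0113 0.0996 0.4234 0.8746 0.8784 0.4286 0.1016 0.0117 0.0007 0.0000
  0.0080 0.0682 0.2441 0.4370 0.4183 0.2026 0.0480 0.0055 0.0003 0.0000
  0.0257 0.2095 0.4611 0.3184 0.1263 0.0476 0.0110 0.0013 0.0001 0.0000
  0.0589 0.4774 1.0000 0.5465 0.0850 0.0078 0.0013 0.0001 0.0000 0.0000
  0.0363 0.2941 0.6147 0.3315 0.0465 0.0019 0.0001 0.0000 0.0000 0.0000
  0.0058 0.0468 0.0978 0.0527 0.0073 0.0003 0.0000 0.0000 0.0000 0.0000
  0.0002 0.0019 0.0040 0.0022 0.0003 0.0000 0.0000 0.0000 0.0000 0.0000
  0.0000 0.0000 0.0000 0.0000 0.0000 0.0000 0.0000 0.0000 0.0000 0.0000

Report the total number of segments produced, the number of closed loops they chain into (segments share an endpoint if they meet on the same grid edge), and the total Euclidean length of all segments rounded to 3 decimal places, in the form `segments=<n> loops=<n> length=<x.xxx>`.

cell (1,2): code 0100 → (1.607,3.000)–(2.000,2.619)
cell (1,3): code 1100 → (1.598,4.000)–(1.607,3.000)
cell (1,4): code 1000 → (2.000,4.393)–(1.598,4.000)
cell (2,2): code 0110 → (2.000,2.619)–(3.000,2.660)
cell (2,4): code 1001 → (3.000,4.350)–(2.000,4.393)
cell (3,2): code 0010 → (3.000,2.660)–(3.351,3.000)
cell (3,3): code 0011 → (3.351,3.000)–(3.342,4.000)
cell (3,4): code 0001 → (3.342,4.000)–(3.000,4.350)
cell (5,1): code 0100 → (5.482,2.000)–(6.000,1.466)
cell (5,2): code 1000 → (6.000,2.615)–(5.482,2.000)
cell (6,1): code 0010 → (6.000,1.466)–(6.724,2.000)
cell (6,2): code 0001 → (6.724,2.000)–(6.000,2.615)
total: 12 segments, chained into 2 closed loop(s), length Σ = 9.487434

segments=12 loops=2 length=9.487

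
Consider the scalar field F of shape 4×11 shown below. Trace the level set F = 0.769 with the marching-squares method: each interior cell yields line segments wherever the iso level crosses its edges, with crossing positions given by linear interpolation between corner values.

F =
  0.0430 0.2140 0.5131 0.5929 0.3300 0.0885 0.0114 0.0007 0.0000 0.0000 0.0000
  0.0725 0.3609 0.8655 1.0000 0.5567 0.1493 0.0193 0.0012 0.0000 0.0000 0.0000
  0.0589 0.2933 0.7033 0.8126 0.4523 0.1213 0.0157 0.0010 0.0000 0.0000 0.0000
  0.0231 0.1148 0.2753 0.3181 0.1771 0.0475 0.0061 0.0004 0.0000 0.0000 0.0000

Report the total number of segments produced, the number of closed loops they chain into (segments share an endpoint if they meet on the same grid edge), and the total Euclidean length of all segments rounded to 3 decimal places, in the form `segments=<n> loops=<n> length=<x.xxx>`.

segments=8 loops=1 length=5.132

cell (0,1): code 0100 → (0.726,2.000)–(1.000,1.809)
cell (0,2): code 1100 → (0.433,3.000)–(0.726,2.000)
cell (0,3): code 1000 → (1.000,3.521)–(0.433,3.000)
cell (1,1): code 0010 → (1.000,1.809)–(1.595,2.000)
cell (1,2): code 0111 → (1.595,2.000)–(2.000,2.601)
cell (1,3): code 1001 → (2.000,3.121)–(1.000,3.521)
cell (2,2): code 0010 → (2.000,2.601)–(2.088,3.000)
cell (2,3): code 0001 → (2.088,3.000)–(2.000,3.121)
total: 8 segments, chained into 1 closed loop(s), length Σ = 5.131690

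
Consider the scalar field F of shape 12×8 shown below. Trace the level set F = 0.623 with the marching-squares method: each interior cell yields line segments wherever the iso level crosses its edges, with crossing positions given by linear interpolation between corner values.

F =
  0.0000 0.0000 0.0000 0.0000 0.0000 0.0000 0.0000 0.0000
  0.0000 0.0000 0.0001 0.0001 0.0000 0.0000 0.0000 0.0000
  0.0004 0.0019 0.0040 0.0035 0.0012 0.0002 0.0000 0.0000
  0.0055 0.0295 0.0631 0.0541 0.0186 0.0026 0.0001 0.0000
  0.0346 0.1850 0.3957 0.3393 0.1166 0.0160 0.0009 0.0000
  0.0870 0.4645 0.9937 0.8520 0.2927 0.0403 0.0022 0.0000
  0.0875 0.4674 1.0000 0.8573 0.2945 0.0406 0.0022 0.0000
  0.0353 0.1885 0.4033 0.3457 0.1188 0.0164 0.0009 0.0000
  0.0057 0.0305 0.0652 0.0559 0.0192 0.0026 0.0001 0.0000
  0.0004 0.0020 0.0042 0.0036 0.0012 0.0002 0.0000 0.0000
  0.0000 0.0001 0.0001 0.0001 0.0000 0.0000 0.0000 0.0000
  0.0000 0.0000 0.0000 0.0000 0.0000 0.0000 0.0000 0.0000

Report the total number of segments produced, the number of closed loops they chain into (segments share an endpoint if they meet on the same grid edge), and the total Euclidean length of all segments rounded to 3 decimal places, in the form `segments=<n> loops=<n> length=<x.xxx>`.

segments=8 loops=1 length=7.139

cell (4,1): code 0100 → (4.380,2.000)–(5.000,1.300)
cell (4,2): code 1100 → (4.553,3.000)–(4.380,2.000)
cell (4,3): code 1000 → (5.000,3.409)–(4.553,3.000)
cell (5,1): code 0110 → (5.000,1.300)–(6.000,1.292)
cell (5,3): code 1001 → (6.000,3.416)–(5.000,3.409)
cell (6,1): code 0010 → (6.000,1.292)–(6.632,2.000)
cell (6,2): code 0011 → (6.632,2.000)–(6.458,3.000)
cell (6,3): code 0001 → (6.458,3.000)–(6.000,3.416)
total: 8 segments, chained into 1 closed loop(s), length Σ = 7.138981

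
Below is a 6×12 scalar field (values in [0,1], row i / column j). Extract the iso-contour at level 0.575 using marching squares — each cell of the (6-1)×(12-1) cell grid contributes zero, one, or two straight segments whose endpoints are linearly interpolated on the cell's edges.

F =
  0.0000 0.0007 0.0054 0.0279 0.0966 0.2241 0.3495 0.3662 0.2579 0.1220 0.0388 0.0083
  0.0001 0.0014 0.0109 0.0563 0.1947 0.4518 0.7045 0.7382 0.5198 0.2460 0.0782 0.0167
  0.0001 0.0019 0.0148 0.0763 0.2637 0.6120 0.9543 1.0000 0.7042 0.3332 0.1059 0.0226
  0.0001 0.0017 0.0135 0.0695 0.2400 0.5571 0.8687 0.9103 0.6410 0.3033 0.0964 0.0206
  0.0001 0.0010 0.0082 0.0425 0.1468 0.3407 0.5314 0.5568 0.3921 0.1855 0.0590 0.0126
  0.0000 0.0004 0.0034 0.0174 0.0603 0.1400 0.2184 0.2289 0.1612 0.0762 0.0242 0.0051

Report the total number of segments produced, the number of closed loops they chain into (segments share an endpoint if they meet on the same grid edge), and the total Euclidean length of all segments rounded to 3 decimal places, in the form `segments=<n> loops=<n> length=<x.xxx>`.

cell (0,5): code 0100 → (0.635,6.000)–(1.000,5.488)
cell (0,6): code 1100 → (0.561,7.000)–(0.635,6.000)
cell (0,7): code 1000 → (1.000,7.747)–(0.561,7.000)
cell (1,4): code 0100 → (1.769,5.000)–(2.000,4.894)
cell (1,5): code 1110 → (1.000,5.488)–(1.769,5.000)
cell (1,7): code 1101 → (1.299,8.000)–(1.000,7.747)
cell (1,8): code 1000 → (2.000,8.348)–(1.299,8.000)
cell (2,4): code 0010 → (2.000,4.894)–(2.674,5.000)
cell (2,5): code 0111 → (2.674,5.000)–(3.000,5.057)
cell (2,8): code 1001 → (3.000,8.195)–(2.000,8.348)
cell (3,5): code 0010 → (3.000,5.057)–(3.871,6.000)
cell (3,6): code 0011 → (3.871,6.000)–(3.949,7.000)
cell (3,7): code 0011 → (3.949,7.000)–(3.265,8.000)
cell (3,8): code 0001 → (3.265,8.000)–(3.000,8.195)
total: 14 segments, chained into 1 closed loop(s), length Σ = 10.689025

segments=14 loops=1 length=10.689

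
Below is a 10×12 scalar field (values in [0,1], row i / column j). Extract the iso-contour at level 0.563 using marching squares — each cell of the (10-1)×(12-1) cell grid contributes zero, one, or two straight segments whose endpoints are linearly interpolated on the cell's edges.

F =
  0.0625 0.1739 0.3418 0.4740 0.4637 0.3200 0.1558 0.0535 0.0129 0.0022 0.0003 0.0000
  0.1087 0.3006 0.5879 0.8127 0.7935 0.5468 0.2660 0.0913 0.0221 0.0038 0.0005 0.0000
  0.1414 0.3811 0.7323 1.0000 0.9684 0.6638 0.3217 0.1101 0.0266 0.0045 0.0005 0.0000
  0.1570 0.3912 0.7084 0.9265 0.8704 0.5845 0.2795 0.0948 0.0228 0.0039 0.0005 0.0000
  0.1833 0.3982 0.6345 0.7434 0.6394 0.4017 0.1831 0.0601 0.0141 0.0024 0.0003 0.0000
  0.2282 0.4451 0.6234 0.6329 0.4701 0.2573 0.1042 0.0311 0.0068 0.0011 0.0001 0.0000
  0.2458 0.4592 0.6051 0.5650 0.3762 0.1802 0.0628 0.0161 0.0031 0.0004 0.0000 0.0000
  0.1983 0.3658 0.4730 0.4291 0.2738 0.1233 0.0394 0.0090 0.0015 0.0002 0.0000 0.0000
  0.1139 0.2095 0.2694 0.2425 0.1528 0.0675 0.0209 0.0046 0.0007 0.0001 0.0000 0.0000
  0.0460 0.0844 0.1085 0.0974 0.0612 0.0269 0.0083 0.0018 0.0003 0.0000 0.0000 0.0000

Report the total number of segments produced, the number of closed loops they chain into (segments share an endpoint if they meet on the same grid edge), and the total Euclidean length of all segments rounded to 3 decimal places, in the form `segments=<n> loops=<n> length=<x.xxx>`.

segments=20 loops=1 length=15.837

cell (0,1): code 0100 → (0.899,2.000)–(1.000,1.913)
cell (0,2): code 1100 → (0.263,3.000)–(0.899,2.000)
cell (0,3): code 1100 → (0.301,4.000)–(0.263,3.000)
cell (0,4): code 1000 → (1.000,4.934)–(0.301,4.000)
cell (1,1): code 0110 → (1.000,1.913)–(2.000,1.518)
cell (1,4): code 1101 → (1.138,5.000)–(1.000,4.934)
cell (1,5): code 1000 → (2.000,5.295)–(1.138,5.000)
cell (2,1): code 0110 → (2.000,1.518)–(3.000,1.542)
cell (2,5): code 1001 → (3.000,5.070)–(2.000,5.295)
cell (3,1): code 0110 → (3.000,1.542)–(4.000,1.697)
cell (3,4): code 1011 → (4.000,4.321)–(3.118,5.000)
cell (3,5): code 0001 → (3.118,5.000)–(3.000,5.070)
cell (4,1): code 0110 → (4.000,1.697)–(5.000,1.661)
cell (4,3): code 1011 → (5.000,3.429)–(4.451,4.000)
cell (4,4): code 0001 → (4.451,4.000)–(4.000,4.321)
cell (5,1): code 0110 → (5.000,1.661)–(6.000,1.711)
cell (5,3): code 1001 → (6.000,3.011)–(5.000,3.429)
cell (6,1): code 0010 → (6.000,1.711)–(6.319,2.000)
cell (6,2): code 0011 → (6.319,2.000)–(6.015,3.000)
cell (6,3): code 0001 → (6.015,3.000)–(6.000,3.011)
total: 20 segments, chained into 1 closed loop(s), length Σ = 15.837430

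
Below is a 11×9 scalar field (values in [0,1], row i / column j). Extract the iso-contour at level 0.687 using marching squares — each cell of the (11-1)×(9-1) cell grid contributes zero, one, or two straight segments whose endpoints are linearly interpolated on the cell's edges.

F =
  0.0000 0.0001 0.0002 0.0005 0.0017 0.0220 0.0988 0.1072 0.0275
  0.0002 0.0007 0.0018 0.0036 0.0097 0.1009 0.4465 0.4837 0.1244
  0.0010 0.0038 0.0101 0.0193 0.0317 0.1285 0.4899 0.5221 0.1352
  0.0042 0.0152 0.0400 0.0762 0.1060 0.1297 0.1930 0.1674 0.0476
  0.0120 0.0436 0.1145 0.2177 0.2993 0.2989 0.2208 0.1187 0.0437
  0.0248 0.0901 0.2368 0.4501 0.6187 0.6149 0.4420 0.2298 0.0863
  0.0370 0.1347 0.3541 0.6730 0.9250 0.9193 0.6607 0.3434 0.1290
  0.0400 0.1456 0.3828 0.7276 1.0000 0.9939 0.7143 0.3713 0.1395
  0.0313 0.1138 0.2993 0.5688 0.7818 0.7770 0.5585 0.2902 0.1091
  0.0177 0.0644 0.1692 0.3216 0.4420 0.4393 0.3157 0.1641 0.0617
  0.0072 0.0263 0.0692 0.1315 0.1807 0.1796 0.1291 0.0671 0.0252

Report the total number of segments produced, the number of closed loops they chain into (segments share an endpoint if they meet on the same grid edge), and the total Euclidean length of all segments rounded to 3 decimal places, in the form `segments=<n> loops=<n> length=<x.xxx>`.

cell (5,3): code 0100 → (5.223,4.000)–(6.000,3.056)
cell (5,4): code 1100 → (5.237,5.000)–(5.223,4.000)
cell (5,5): code 1000 → (6.000,5.898)–(5.237,5.000)
cell (6,2): code 0100 → (6.256,3.000)–(7.000,2.882)
cell (6,3): code 1110 → (6.000,3.056)–(6.256,3.000)
cell (6,5): code 1101 → (6.491,6.000)–(6.000,5.898)
cell (6,6): code 1000 → (7.000,6.080)–(6.491,6.000)
cell (7,2): code 0010 → (7.000,2.882)–(7.256,3.000)
cell (7,3): code 0111 → (7.256,3.000)–(8.000,3.555)
cell (7,5): code 1011 → (8.000,5.412)–(7.175,6.000)
cell (7,6): code 0001 → (7.175,6.000)–(7.000,6.080)
cell (8,3): code 0010 → (8.000,3.555)–(8.279,4.000)
cell (8,4): code 0011 → (8.279,4.000)–(8.267,5.000)
cell (8,5): code 0001 → (8.267,5.000)–(8.000,5.412)
total: 14 segments, chained into 1 closed loop(s), length Σ = 9.864913

segments=14 loops=1 length=9.865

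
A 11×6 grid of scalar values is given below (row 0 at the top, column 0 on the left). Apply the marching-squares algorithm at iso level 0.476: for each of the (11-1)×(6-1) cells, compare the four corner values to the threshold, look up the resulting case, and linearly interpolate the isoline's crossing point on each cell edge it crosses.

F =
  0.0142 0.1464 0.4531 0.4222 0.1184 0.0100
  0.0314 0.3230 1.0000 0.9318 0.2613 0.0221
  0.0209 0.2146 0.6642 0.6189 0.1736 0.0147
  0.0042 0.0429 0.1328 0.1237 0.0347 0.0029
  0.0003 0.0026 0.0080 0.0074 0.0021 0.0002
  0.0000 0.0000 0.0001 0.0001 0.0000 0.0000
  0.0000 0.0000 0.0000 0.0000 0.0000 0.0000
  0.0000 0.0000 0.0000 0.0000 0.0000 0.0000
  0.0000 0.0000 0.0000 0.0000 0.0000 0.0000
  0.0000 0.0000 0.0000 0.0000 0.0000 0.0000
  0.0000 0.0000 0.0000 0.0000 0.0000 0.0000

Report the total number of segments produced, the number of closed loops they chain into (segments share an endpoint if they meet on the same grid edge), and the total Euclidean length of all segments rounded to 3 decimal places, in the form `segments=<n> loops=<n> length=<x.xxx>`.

segments=8 loops=1 length=7.463

cell (0,1): code 0100 → (0.042,2.000)–(1.000,1.226)
cell (0,2): code 1100 → (0.106,3.000)–(0.042,2.000)
cell (0,3): code 1000 → (1.000,3.680)–(0.106,3.000)
cell (1,1): code 0110 → (1.000,1.226)–(2.000,1.581)
cell (1,3): code 1001 → (2.000,3.321)–(1.000,3.680)
cell (2,1): code 0010 → (2.000,1.581)–(2.354,2.000)
cell (2,2): code 0011 → (2.354,2.000)–(2.289,3.000)
cell (2,3): code 0001 → (2.289,3.000)–(2.000,3.321)
total: 8 segments, chained into 1 closed loop(s), length Σ = 7.462933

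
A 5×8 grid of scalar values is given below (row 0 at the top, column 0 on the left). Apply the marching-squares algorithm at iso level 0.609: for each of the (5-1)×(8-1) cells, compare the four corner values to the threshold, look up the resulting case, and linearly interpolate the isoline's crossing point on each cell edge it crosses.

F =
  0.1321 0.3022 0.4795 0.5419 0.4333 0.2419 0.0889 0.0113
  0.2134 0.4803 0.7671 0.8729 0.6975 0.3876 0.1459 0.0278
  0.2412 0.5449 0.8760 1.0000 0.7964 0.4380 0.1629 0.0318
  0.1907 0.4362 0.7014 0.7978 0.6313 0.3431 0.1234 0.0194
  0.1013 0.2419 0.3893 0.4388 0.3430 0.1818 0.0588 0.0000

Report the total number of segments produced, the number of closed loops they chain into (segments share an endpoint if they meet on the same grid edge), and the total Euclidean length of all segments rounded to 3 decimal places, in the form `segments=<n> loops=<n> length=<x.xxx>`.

cell (0,1): code 0100 → (0.450,2.000)–(1.000,1.449)
cell (0,2): code 1100 → (0.203,3.000)–(0.450,2.000)
cell (0,3): code 1100 → (0.665,4.000)–(0.203,3.000)
cell (0,4): code 1000 → (1.000,4.286)–(0.665,4.000)
cell (1,1): code 0110 → (1.000,1.449)–(2.000,1.194)
cell (1,4): code 1001 → (2.000,4.523)–(1.000,4.286)
cell (2,1): code 0110 → (2.000,1.194)–(3.000,1.652)
cell (2,4): code 1001 → (3.000,4.077)–(2.000,4.523)
cell (3,1): code 0010 → (3.000,1.652)–(3.296,2.000)
cell (3,2): code 0011 → (3.296,2.000)–(3.526,3.000)
cell (3,3): code 0011 → (3.526,3.000)–(3.077,4.000)
cell (3,4): code 0001 → (3.077,4.000)–(3.000,4.077)
total: 12 segments, chained into 1 closed loop(s), length Σ = 10.293706

segments=12 loops=1 length=10.294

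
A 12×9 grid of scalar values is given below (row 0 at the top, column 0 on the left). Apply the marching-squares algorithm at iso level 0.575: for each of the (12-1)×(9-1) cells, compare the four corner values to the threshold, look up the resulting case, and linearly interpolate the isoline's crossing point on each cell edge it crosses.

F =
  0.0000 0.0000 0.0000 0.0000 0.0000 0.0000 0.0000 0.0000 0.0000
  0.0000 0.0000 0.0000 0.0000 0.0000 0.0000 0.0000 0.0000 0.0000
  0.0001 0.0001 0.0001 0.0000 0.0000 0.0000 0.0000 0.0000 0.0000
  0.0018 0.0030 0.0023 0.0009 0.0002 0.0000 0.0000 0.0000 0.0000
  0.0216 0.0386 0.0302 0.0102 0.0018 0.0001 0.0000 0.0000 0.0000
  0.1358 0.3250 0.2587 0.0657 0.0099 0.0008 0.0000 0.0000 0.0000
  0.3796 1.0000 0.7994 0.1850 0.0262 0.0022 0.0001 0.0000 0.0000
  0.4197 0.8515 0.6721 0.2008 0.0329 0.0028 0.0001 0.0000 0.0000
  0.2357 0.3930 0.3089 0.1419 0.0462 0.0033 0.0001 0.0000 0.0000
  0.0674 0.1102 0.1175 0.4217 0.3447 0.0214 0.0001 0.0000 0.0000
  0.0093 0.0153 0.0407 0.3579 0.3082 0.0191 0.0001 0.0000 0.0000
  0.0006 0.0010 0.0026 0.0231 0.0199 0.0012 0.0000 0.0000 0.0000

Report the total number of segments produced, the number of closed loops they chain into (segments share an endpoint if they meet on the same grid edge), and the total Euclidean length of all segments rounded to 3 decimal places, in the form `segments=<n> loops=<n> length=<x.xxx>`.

cell (5,0): code 0100 → (5.370,1.000)–(6.000,0.315)
cell (5,1): code 1100 → (5.585,2.000)–(5.370,1.000)
cell (5,2): code 1000 → (6.000,2.365)–(5.585,2.000)
cell (6,0): code 0110 → (6.000,0.315)–(7.000,0.360)
cell (6,2): code 1001 → (7.000,2.206)–(6.000,2.365)
cell (7,0): code 0010 → (7.000,0.360)–(7.603,1.000)
cell (7,1): code 0011 → (7.603,1.000)–(7.267,2.000)
cell (7,2): code 0001 → (7.267,2.000)–(7.000,2.206)
total: 8 segments, chained into 1 closed loop(s), length Σ = 6.791621

segments=8 loops=1 length=6.792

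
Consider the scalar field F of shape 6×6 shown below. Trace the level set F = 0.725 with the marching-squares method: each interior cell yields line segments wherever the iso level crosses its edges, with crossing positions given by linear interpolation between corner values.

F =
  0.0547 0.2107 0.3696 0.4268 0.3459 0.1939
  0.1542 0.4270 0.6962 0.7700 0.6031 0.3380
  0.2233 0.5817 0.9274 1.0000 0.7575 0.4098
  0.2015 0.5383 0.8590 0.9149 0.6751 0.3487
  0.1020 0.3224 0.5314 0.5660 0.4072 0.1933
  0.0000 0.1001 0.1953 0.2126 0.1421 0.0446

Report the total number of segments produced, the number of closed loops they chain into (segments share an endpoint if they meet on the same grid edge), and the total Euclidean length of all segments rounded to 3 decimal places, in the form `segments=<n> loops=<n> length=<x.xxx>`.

cell (0,2): code 0100 → (0.869,3.000)–(1.000,2.390)
cell (0,3): code 1000 → (1.000,3.270)–(0.869,3.000)
cell (1,1): code 0100 → (1.125,2.000)–(2.000,1.415)
cell (1,2): code 1110 → (1.000,2.390)–(1.125,2.000)
cell (1,3): code 1101 → (1.790,4.000)–(1.000,3.270)
cell (1,4): code 1000 → (2.000,4.093)–(1.790,4.000)
cell (2,1): code 0110 → (2.000,1.415)–(3.000,1.582)
cell (2,3): code 1011 → (3.000,3.792)–(2.394,4.000)
cell (2,4): code 0001 → (2.394,4.000)–(2.000,4.093)
cell (3,1): code 0010 → (3.000,1.582)–(3.409,2.000)
cell (3,2): code 0011 → (3.409,2.000)–(3.544,3.000)
cell (3,3): code 0001 → (3.544,3.000)–(3.000,3.792)
total: 12 segments, chained into 1 closed loop(s), length Σ = 8.306544

segments=12 loops=1 length=8.307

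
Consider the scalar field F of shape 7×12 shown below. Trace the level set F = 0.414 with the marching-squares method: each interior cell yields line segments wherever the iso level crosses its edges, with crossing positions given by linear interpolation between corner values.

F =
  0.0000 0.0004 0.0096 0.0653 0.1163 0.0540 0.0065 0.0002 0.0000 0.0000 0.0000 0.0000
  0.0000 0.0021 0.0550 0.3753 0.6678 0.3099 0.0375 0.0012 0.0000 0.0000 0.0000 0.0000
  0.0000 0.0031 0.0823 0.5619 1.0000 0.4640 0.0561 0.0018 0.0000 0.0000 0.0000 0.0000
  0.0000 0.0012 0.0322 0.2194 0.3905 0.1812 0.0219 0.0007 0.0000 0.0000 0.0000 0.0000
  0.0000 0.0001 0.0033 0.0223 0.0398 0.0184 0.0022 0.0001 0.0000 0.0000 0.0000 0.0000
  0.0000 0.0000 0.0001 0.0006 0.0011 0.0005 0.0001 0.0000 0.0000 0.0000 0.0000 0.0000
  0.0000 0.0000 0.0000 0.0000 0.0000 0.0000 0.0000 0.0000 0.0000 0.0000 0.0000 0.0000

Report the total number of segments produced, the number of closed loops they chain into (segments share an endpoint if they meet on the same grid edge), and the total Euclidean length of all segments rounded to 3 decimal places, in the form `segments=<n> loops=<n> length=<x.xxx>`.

cell (0,3): code 0100 → (0.540,4.000)–(1.000,3.132)
cell (0,4): code 1000 → (1.000,4.709)–(0.540,4.000)
cell (1,2): code 0100 → (1.207,3.000)–(2.000,2.692)
cell (1,3): code 1110 → (1.000,3.132)–(1.207,3.000)
cell (1,4): code 1101 → (1.676,5.000)–(1.000,4.709)
cell (1,5): code 1000 → (2.000,5.123)–(1.676,5.000)
cell (2,2): code 0010 → (2.000,2.692)–(2.432,3.000)
cell (2,3): code 0011 → (2.432,3.000)–(2.961,4.000)
cell (2,4): code 0011 → (2.961,4.000)–(2.177,5.000)
cell (2,5): code 0001 → (2.177,5.000)–(2.000,5.123)
total: 10 segments, chained into 1 closed loop(s), length Σ = 7.154830

segments=10 loops=1 length=7.155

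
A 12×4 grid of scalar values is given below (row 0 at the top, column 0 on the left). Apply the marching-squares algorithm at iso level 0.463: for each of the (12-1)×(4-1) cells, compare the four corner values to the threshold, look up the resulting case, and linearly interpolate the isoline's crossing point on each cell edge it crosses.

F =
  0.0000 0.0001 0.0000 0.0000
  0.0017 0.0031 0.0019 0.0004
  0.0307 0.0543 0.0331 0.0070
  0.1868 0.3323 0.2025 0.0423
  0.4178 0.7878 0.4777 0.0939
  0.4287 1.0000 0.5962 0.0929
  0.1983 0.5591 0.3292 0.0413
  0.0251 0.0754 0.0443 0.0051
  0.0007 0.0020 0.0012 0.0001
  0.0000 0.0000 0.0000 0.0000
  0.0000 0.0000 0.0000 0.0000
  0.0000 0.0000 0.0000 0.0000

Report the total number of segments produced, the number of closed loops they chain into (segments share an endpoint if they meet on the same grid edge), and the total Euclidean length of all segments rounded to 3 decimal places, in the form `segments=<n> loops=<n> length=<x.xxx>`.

segments=10 loops=1 length=7.755

cell (3,0): code 0100 → (3.287,1.000)–(4.000,0.122)
cell (3,1): code 1100 → (3.947,2.000)–(3.287,1.000)
cell (3,2): code 1000 → (4.000,2.038)–(3.947,2.000)
cell (4,0): code 0110 → (4.000,0.122)–(5.000,0.060)
cell (4,2): code 1001 → (5.000,2.265)–(4.000,2.038)
cell (5,0): code 0110 → (5.000,0.060)–(6.000,0.734)
cell (5,1): code 1011 → (6.000,1.418)–(5.499,2.000)
cell (5,2): code 0001 → (5.499,2.000)–(5.000,2.265)
cell (6,0): code 0010 → (6.000,0.734)–(6.199,1.000)
cell (6,1): code 0001 → (6.199,1.000)–(6.000,1.418)
total: 10 segments, chained into 1 closed loop(s), length Σ = 7.755443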